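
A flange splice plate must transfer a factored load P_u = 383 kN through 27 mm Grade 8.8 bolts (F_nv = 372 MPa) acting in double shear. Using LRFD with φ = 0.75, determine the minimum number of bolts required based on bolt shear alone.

2 bolts

A_b = π·27²/4 = 572.6 mm².
Per-bolt design strength φR_n = 0.75 × 372 × 572.6 × 2 / 1000 = 319.5 kN.
n ≥ 383 / 319.5 = 1.199 → use 2 bolts.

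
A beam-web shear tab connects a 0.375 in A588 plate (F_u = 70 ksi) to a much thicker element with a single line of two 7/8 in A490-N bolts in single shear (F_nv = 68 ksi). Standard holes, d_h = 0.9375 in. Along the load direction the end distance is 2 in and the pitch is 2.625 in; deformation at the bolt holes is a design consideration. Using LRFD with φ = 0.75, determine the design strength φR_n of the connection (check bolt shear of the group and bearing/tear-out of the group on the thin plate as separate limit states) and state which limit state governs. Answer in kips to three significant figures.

61.3 kips (bolt shear governs)

Bolt shear: A_b = π·0.875²/4 = 0.6013 in²; R_n = 68 × 0.6013 × 2 × 1 = 81.78 kips → 0.75 × 81.78 = 61.3 kips.
Bearing (1.2 l_c t F_u ≤ 2.4 d t F_u): upper limit = 2.4·0.875·0.375·70 = 55.13 kips.
  Edge l_c = 2 − 0.9375/2 = 1.531 → r_n = 48.23 kips; interior l_c = 2.625 − 0.9375 = 1.688 → r_n = 53.16 kips.
  R_n,bearing = 1·48.23 + 1·53.16 = 101.4 kips → 0.75 × 101.4 = 76 kips.
Bolt shear governs: 61.3 kips.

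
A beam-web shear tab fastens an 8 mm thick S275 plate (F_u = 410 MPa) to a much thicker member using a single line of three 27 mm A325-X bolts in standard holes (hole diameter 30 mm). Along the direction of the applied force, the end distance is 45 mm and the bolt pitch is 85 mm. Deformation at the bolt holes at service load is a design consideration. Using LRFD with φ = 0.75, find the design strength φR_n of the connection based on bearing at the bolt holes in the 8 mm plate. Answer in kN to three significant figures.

407 kN

Per bolt r_n = 1.2 l_c t F_u ≤ 2.4 d t F_u; upper limit = 2.4 × 27 × 8 × 410 / 1000 = 212.5 kN.
Edge bolt: l_c = 45 − 30/2 = 30 mm → 1.2 × 30 × 8 × 410 / 1000 = 118.1 → r_n = 118.1 kN.
Interior bolts: l_c = 85 − 30 = 55 mm → 1.2 × 55 × 8 × 410 / 1000 = 216.5 → r_n = 212.5 kN.
R_n = 1 × 118.1 + 2 × 212.5 = 543.2 kN.
Design strength φR_n = 0.75 × 543.2 = 407 kN.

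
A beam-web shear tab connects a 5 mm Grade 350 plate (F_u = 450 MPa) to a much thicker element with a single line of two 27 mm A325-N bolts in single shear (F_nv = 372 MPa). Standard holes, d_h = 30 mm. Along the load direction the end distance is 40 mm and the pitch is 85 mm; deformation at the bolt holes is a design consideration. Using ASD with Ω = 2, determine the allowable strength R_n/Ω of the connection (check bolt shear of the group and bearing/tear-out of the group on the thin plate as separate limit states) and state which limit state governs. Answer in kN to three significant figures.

Bolt shear: A_b = π·27²/4 = 572.6 mm²; R_n = 372 × 572.6 × 2 × 1 / 1000 = 426 kN → 426 / 2 = 213 kN.
Bearing (1.2 l_c t F_u ≤ 2.4 d t F_u): upper limit = 2.4·27·5·450 / 1000 = 145.8 kN.
  Edge l_c = 40 − 30/2 = 25 → r_n = 67.5 kN; interior l_c = 85 − 30 = 55 → r_n = 145.8 kN.
  R_n,bearing = 1·67.5 + 1·145.8 = 213.3 kN → 213.3 / 2 = 107 kN.
Bearing governs: 107 kN.

107 kN (bearing governs)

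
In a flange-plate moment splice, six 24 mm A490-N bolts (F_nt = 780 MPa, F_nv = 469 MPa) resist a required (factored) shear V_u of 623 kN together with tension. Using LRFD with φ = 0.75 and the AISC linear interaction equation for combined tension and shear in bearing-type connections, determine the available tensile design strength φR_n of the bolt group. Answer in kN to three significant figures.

1030 kN

A_b = π·24²/4 = 452.4 mm²; f_rv = 623 × 1000 / (6 × 452.4) = 229.5 MPa.
F'_nt = 1.3 F_nt − (F_nt / φF_nv) f_rv = 1.3·780 − (780/(0.75·469))·229.5 = 505 MPa, capped at F_nt → F'_nt = 505 MPa.
R_n = F'_nt · A_b · n = 505 × 452.4 × 6 / 1000 = 1371 kN.
Design strength φR_n = 0.75 × 1371 = 1030 kN.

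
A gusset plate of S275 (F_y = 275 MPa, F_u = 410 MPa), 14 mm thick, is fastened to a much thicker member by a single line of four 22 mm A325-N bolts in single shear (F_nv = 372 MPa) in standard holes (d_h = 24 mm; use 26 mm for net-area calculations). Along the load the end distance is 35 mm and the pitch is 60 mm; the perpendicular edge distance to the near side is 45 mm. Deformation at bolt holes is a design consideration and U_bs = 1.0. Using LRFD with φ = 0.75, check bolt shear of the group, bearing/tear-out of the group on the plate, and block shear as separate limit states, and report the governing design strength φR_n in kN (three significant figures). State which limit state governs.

424 kN (bolt shear governs)

Bolt shear: A_b = π·22²/4 = 380.1 mm²; R_n = 372 × 380.1 × 4 × 1 / 1000 = 565.6 kN → 0.75 × 565.6 = 424 kN.
Bearing: edge l_c = 23, r_n = 158.4 kN; interior l_c = 36, r_n = 248 kN; R_n = 158.4 + 3·248 = 902.3 kN → 677 kN.
Block shear: A_gv = 3010, A_nv = 1736, A_nt = 448 mm²; R_n = min(0.6F_uA_nv, 0.6F_yA_gv) + U_bs·F_u·A_nt = 610.7 kN → 458 kN.
Bolt shear governs: 424 kN.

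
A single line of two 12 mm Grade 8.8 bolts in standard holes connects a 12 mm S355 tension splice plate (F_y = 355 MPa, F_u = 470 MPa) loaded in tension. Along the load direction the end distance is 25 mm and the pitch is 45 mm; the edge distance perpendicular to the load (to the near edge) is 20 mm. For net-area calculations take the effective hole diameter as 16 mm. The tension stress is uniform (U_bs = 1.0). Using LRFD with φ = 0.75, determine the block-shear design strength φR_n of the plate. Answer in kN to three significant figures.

Shear plane L_v = 25 + 1·45 = 70 mm; A_gv = 70 × 12 = 840 mm².
A_nv = (70 − 1.5·16) × 12 = 552 mm².
A_nt = (20 − 0.5·16) × 12 = 144 mm².
0.6 F_u A_nv = 155.7 kN; 0.6 F_y A_gv = 178.9 kN → shear rupture governs the shear term.
R_n = 155.7 + 1.0 × 470 × 144 / 1000 = 223.3 kN.
Design strength φR_n = 0.75 × 223.3 = 168 kN.

168 kN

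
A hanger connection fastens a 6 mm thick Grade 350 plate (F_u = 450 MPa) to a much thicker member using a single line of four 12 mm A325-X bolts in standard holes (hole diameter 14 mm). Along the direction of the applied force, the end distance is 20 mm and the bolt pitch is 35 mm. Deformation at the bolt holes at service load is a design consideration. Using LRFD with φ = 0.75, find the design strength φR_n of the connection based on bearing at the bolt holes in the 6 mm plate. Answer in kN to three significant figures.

Per bolt r_n = 1.2 l_c t F_u ≤ 2.4 d t F_u; upper limit = 2.4 × 12 × 6 × 450 / 1000 = 77.76 kN.
Edge bolt: l_c = 20 − 14/2 = 13 mm → 1.2 × 13 × 6 × 450 / 1000 = 42.12 → r_n = 42.12 kN.
Interior bolts: l_c = 35 − 14 = 21 mm → 1.2 × 21 × 6 × 450 / 1000 = 68.04 → r_n = 68.04 kN.
R_n = 1 × 42.12 + 3 × 68.04 = 246.2 kN.
Design strength φR_n = 0.75 × 246.2 = 185 kN.

185 kN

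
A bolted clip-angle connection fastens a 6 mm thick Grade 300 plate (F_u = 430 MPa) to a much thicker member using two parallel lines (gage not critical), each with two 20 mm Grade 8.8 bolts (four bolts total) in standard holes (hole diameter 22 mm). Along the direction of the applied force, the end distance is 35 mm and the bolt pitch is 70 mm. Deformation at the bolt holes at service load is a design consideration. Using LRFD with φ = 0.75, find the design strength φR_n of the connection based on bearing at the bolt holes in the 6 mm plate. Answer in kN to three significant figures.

297 kN

Per bolt r_n = 1.2 l_c t F_u ≤ 2.4 d t F_u; upper limit = 2.4 × 20 × 6 × 430 / 1000 = 123.8 kN.
Edge bolt: l_c = 35 − 22/2 = 24 mm → 1.2 × 24 × 6 × 430 / 1000 = 74.3 → r_n = 74.3 kN.
Interior bolts: l_c = 70 − 22 = 48 mm → 1.2 × 48 × 6 × 430 / 1000 = 148.6 → r_n = 123.8 kN.
R_n = 2 × 74.3 + 2 × 123.8 = 396.3 kN.
Design strength φR_n = 0.75 × 396.3 = 297 kN.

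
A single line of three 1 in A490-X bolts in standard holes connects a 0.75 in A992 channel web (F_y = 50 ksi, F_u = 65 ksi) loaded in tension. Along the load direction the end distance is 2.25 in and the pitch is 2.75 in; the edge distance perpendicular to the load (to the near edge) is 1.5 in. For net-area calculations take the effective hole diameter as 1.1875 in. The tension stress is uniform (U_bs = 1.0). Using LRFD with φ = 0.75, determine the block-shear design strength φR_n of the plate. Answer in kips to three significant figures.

Shear plane L_v = 2.25 + 2·2.75 = 7.75 in; A_gv = 7.75 × 0.75 = 5.812 in².
A_nv = (7.75 − 2.5·1.1875) × 0.75 = 3.586 in².
A_nt = (1.5 − 0.5·1.1875) × 0.75 = 0.6797 in².
0.6 F_u A_nv = 139.9 kips; 0.6 F_y A_gv = 174.4 kips → shear rupture governs the shear term.
R_n = 139.9 + 1.0 × 65 × 0.6797 = 184 kips.
Design strength φR_n = 0.75 × 184 = 138 kips.

138 kips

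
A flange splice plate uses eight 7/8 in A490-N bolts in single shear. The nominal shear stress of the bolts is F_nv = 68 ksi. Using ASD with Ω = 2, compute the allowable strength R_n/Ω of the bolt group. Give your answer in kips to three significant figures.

A_b = π × 0.875² / 4 = 0.6013 in².
R_n = F_nv · A_b · n · n_s = 68 × 0.6013 × 8 × 1 = 327.1 kips.
Allowable strength R_n/Ω = 327.1 / 2 = 164 kips.

164 kips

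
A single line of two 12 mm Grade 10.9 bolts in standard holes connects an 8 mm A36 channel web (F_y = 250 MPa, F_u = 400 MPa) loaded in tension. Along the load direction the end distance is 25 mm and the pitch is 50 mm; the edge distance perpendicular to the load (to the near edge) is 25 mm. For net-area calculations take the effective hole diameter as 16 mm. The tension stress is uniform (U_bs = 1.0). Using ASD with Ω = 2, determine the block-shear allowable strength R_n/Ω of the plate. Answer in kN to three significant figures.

Shear plane L_v = 25 + 1·50 = 75 mm; A_gv = 75 × 8 = 600 mm².
A_nv = (75 − 1.5·16) × 8 = 408 mm².
A_nt = (25 − 0.5·16) × 8 = 136 mm².
0.6 F_u A_nv = 97.92 kN; 0.6 F_y A_gv = 90 kN → shear yielding governs the shear term.
R_n = 90 + 1.0 × 400 × 136 / 1000 = 144.4 kN.
Allowable strength R_n/Ω = 144.4 / 2 = 72.2 kN.

72.2 kN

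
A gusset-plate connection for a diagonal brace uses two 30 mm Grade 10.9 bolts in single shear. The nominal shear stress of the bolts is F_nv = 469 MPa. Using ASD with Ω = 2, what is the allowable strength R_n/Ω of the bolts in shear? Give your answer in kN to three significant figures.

A_b = π × 30² / 4 = 706.9 mm².
R_n = F_nv · A_b · n · n_s = 469 × 706.9 × 2 × 1 / 1000 = 663 kN.
Allowable strength R_n/Ω = 663 / 2 = 332 kN.

332 kN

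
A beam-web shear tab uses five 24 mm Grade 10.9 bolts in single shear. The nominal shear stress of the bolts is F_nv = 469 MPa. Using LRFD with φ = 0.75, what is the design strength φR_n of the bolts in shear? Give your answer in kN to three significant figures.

796 kN

A_b = π × 24² / 4 = 452.4 mm².
R_n = F_nv · A_b · n · n_s = 469 × 452.4 × 5 × 1 / 1000 = 1061 kN.
Design strength φR_n = 0.75 × 1061 = 796 kN.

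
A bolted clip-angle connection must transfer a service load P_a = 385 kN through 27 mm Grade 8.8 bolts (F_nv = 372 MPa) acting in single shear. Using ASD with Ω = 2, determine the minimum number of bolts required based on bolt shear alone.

A_b = π·27²/4 = 572.6 mm².
Per-bolt allowable strength R_n/Ω = 372 × 572.6 × 1 / 1000 / 2 = 106.5 kN.
n ≥ 385 / 106.5 = 3.615 → use 4 bolts.

4 bolts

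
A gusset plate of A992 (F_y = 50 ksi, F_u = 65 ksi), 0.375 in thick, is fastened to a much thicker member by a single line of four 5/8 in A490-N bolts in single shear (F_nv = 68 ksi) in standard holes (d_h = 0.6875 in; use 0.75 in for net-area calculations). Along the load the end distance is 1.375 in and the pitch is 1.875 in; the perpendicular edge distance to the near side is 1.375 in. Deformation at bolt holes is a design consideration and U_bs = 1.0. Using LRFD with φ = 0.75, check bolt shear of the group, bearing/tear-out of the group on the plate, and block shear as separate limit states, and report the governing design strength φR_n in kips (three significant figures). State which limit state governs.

Bolt shear: A_b = π·0.625²/4 = 0.3068 in²; R_n = 68 × 0.3068 × 4 × 1 = 83.45 kips → 0.75 × 83.45 = 62.6 kips.
Bearing: edge l_c = 1.031, r_n = 30.16 kips; interior l_c = 1.188, r_n = 34.73 kips; R_n = 30.16 + 3·34.73 = 134.4 kips → 101 kips.
Block shear: A_gv = 2.625, A_nv = 1.641, A_nt = 0.375 in²; R_n = min(0.6F_uA_nv, 0.6F_yA_gv) + U_bs·F_u·A_nt = 88.36 kips → 66.3 kips.
Bolt shear governs: 62.6 kips.

62.6 kips (bolt shear governs)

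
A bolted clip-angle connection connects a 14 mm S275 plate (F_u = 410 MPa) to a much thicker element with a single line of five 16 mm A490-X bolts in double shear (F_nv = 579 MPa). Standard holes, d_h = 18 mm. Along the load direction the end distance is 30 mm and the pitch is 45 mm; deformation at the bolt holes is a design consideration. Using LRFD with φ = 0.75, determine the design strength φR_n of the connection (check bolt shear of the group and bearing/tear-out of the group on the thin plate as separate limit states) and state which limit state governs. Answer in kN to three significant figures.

666 kN (bearing governs)

Bolt shear: A_b = π·16²/4 = 201.1 mm²; R_n = 579 × 201.1 × 5 × 2 / 1000 = 1164 kN → 0.75 × 1164 = 873 kN.
Bearing (1.2 l_c t F_u ≤ 2.4 d t F_u): upper limit = 2.4·16·14·410 / 1000 = 220.4 kN.
  Edge l_c = 30 − 18/2 = 21 → r_n = 144.6 kN; interior l_c = 45 − 18 = 27 → r_n = 186 kN.
  R_n,bearing = 1·144.6 + 4·186 = 888.6 kN → 0.75 × 888.6 = 666 kN.
Bearing governs: 666 kN.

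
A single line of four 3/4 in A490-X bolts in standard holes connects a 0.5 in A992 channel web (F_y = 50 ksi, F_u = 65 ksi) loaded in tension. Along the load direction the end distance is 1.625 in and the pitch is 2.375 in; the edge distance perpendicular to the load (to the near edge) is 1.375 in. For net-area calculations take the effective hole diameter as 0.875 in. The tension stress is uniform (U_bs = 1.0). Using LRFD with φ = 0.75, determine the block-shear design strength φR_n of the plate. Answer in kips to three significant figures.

Shear plane L_v = 1.625 + 3·2.375 = 8.75 in; A_gv = 8.75 × 0.5 = 4.375 in².
A_nv = (8.75 − 3.5·0.875) × 0.5 = 2.844 in².
A_nt = (1.375 − 0.5·0.875) × 0.5 = 0.4688 in².
0.6 F_u A_nv = 110.9 kips; 0.6 F_y A_gv = 131.2 kips → shear rupture governs the shear term.
R_n = 110.9 + 1.0 × 65 × 0.4688 = 141.4 kips.
Design strength φR_n = 0.75 × 141.4 = 106 kips.

106 kips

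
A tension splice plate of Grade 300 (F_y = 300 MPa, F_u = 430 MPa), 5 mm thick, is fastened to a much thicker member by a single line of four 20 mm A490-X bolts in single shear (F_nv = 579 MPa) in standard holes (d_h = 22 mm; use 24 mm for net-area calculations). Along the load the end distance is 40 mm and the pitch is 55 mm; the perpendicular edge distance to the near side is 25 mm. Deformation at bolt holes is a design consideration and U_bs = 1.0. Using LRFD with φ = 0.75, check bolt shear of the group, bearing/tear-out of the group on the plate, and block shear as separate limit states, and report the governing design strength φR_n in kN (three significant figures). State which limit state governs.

Bolt shear: A_b = π·20²/4 = 314.2 mm²; R_n = 579 × 314.2 × 4 × 1 / 1000 = 727.6 kN → 0.75 × 727.6 = 546 kN.
Bearing: edge l_c = 29, r_n = 74.82 kN; interior l_c = 33, r_n = 85.14 kN; R_n = 74.82 + 3·85.14 = 330.2 kN → 248 kN.
Block shear: A_gv = 1025, A_nv = 605, A_nt = 65 mm²; R_n = min(0.6F_uA_nv, 0.6F_yA_gv) + U_bs·F_u·A_nt = 184 kN → 138 kN.
Block shear governs: 138 kN.

138 kN (block shear governs)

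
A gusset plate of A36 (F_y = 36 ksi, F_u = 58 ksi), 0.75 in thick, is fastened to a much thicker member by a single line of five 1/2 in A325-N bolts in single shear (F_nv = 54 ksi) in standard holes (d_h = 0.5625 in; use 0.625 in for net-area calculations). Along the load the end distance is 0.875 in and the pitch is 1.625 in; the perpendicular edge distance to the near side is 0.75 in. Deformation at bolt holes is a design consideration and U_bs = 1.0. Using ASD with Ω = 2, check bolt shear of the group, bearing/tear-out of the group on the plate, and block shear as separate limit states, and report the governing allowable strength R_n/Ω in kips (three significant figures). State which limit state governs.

Bolt shear: A_b = π·0.5²/4 = 0.1963 in²; R_n = 54 × 0.1963 × 5 × 1 = 53.01 kips → 53.01 / 2 = 26.5 kips.
Bearing: edge l_c = 0.5938, r_n = 30.99 kips; interior l_c = 1.062, r_n = 52.2 kips; R_n = 30.99 + 4·52.2 = 239.8 kips → 120 kips.
Block shear: A_gv = 5.531, A_nv = 3.422, A_nt = 0.3281 in²; R_n = min(0.6F_uA_nv, 0.6F_yA_gv) + U_bs·F_u·A_nt = 138.1 kips → 69.1 kips.
Bolt shear governs: 26.5 kips.

26.5 kips (bolt shear governs)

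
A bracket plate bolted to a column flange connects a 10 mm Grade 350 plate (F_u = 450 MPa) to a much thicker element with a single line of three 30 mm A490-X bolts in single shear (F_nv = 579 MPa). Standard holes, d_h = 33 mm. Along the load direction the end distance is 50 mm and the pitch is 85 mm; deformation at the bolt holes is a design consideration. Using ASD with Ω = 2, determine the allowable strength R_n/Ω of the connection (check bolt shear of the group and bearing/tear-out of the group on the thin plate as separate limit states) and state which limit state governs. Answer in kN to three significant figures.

Bolt shear: A_b = π·30²/4 = 706.9 mm²; R_n = 579 × 706.9 × 3 × 1 / 1000 = 1228 kN → 1228 / 2 = 614 kN.
Bearing (1.2 l_c t F_u ≤ 2.4 d t F_u): upper limit = 2.4·30·10·450 / 1000 = 324 kN.
  Edge l_c = 50 − 33/2 = 33.5 → r_n = 180.9 kN; interior l_c = 85 − 33 = 52 → r_n = 280.8 kN.
  R_n,bearing = 1·180.9 + 2·280.8 = 742.5 kN → 742.5 / 2 = 371 kN.
Bearing governs: 371 kN.

371 kN (bearing governs)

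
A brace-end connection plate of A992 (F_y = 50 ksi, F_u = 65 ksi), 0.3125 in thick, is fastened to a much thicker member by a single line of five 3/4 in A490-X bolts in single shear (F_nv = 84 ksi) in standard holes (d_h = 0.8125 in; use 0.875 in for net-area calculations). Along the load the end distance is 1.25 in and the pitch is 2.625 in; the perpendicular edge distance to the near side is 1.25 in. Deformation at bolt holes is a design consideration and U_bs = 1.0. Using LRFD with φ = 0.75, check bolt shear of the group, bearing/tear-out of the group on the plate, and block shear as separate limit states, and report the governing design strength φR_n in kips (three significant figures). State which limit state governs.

Bolt shear: A_b = π·0.75²/4 = 0.4418 in²; R_n = 84 × 0.4418 × 5 × 1 = 185.6 kips → 0.75 × 185.6 = 139 kips.
Bearing: edge l_c = 0.8438, r_n = 20.57 kips; interior l_c = 1.812, r_n = 36.56 kips; R_n = 20.57 + 4·36.56 = 166.8 kips → 125 kips.
Block shear: A_gv = 3.672, A_nv = 2.441, A_nt = 0.2539 in²; R_n = min(0.6F_uA_nv, 0.6F_yA_gv) + U_bs·F_u·A_nt = 111.7 kips → 83.8 kips.
Block shear governs: 83.8 kips.

83.8 kips (block shear governs)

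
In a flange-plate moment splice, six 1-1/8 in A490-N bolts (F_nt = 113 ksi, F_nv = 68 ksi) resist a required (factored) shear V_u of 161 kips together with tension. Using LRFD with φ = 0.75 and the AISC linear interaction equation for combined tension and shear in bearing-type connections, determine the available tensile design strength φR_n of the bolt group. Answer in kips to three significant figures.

A_b = π·1.125²/4 = 0.994 in²; f_rv = 161 / (6 × 0.994) = 26.99 ksi.
F'_nt = 1.3 F_nt − (F_nt / φF_nv) f_rv = 1.3·113 − (113/(0.75·68))·26.99 = 87.09 ksi, capped at F_nt → F'_nt = 87.09 ksi.
R_n = F'_nt · A_b · n = 87.09 × 0.994 × 6 = 519.4 kips.
Design strength φR_n = 0.75 × 519.4 = 390 kips.

390 kips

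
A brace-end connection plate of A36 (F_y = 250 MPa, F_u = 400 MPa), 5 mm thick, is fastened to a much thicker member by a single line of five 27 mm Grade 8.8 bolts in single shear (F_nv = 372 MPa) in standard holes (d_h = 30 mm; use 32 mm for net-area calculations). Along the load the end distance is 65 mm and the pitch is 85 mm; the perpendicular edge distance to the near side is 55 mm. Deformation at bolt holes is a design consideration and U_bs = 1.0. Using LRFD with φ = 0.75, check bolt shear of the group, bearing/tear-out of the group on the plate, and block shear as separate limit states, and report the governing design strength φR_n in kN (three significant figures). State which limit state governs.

Bolt shear: A_b = π·27²/4 = 572.6 mm²; R_n = 372 × 572.6 × 5 × 1 / 1000 = 1065 kN → 0.75 × 1065 = 799 kN.
Bearing: edge l_c = 50, r_n = 120 kN; interior l_c = 55, r_n = 129.6 kN; R_n = 120 + 4·129.6 = 638.4 kN → 479 kN.
Block shear: A_gv = 2025, A_nv = 1305, A_nt = 195 mm²; R_n = min(0.6F_uA_nv, 0.6F_yA_gv) + U_bs·F_u·A_nt = 381.8 kN → 286 kN.
Block shear governs: 286 kN.

286 kN (block shear governs)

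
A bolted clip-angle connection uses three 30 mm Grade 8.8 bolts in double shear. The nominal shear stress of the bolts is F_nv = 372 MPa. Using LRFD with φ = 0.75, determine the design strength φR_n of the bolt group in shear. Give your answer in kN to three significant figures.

A_b = π × 30² / 4 = 706.9 mm².
R_n = F_nv · A_b · n · n_s = 372 × 706.9 × 3 × 2 / 1000 = 1578 kN.
Design strength φR_n = 0.75 × 1578 = 1180 kN.

1180 kN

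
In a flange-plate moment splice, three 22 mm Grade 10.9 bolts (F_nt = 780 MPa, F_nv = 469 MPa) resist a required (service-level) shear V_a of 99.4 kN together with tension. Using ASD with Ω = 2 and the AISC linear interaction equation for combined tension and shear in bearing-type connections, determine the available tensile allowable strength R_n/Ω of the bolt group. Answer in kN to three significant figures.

A_b = π·22²/4 = 380.1 mm²; f_rv = 99.4 × 1000 / (3 × 380.1) = 87.16 MPa.
F'_nt = 1.3 F_nt − (Ω F_nt / F_nv) f_rv = 1.3·780 − (2·780/469)·87.16 = 724.1 MPa, capped at F_nt → F'_nt = 724.1 MPa.
R_n = F'_nt · A_b · n = 724.1 × 380.1 × 3 / 1000 = 825.7 kN.
Allowable strength R_n/Ω = 825.7 / 2 = 413 kN.

413 kN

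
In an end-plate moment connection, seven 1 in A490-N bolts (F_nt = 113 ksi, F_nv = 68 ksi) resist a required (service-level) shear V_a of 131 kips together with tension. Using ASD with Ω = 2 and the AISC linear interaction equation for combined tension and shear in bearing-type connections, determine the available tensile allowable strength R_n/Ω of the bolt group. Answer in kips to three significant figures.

186 kips

A_b = π·1²/4 = 0.7854 in²; f_rv = 131 / (7 × 0.7854) = 23.83 ksi.
F'_nt = 1.3 F_nt − (Ω F_nt / F_nv) f_rv = 1.3·113 − (2·113/68)·23.83 = 67.71 ksi, capped at F_nt → F'_nt = 67.71 ksi.
R_n = F'_nt · A_b · n = 67.71 × 0.7854 × 7 = 372.2 kips.
Allowable strength R_n/Ω = 372.2 / 2 = 186 kips.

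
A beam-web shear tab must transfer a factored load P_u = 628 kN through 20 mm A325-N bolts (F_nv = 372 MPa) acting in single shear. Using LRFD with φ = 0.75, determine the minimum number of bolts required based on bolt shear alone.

A_b = π·20²/4 = 314.2 mm².
Per-bolt design strength φR_n = 0.75 × 372 × 314.2 × 1 / 1000 = 87.65 kN.
n ≥ 628 / 87.65 = 7.165 → use 8 bolts.

8 bolts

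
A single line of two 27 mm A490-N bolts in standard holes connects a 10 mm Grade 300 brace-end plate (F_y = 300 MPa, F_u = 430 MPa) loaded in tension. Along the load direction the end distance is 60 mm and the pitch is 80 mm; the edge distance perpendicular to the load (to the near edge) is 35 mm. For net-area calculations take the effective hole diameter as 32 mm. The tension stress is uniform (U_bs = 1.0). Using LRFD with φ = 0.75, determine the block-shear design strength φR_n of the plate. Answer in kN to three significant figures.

239 kN

Shear plane L_v = 60 + 1·80 = 140 mm; A_gv = 140 × 10 = 1400 mm².
A_nv = (140 − 1.5·32) × 10 = 920 mm².
A_nt = (35 − 0.5·32) × 10 = 190 mm².
0.6 F_u A_nv = 237.4 kN; 0.6 F_y A_gv = 252 kN → shear rupture governs the shear term.
R_n = 237.4 + 1.0 × 430 × 190 / 1000 = 319.1 kN.
Design strength φR_n = 0.75 × 319.1 = 239 kN.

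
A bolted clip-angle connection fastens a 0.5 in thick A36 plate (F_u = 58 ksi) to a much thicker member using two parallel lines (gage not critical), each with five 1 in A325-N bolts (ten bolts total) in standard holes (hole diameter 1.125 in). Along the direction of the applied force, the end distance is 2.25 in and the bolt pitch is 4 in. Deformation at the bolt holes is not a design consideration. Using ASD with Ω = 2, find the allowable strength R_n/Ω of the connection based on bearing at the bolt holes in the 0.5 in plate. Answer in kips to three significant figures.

Per bolt r_n = 1.5 l_c t F_u ≤ 3.0 d t F_u; upper limit = 3.0 × 1 × 0.5 × 58 = 87 kips.
Edge bolt: l_c = 2.25 − 1.125/2 = 1.688 in → 1.5 × 1.688 × 0.5 × 58 = 73.41 → r_n = 73.41 kips.
Interior bolts: l_c = 4 − 1.125 = 2.875 in → 1.5 × 2.875 × 0.5 × 58 = 125.1 → r_n = 87 kips.
R_n = 2 × 73.41 + 8 × 87 = 842.8 kips.
Allowable strength R_n/Ω = 842.8 / 2 = 421 kips.

421 kips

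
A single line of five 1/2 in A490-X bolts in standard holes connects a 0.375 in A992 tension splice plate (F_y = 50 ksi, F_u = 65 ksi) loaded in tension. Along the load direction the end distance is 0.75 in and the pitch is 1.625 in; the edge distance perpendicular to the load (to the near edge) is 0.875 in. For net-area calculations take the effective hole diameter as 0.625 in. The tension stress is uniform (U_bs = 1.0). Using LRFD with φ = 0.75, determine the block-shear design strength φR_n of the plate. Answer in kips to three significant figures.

Shear plane L_v = 0.75 + 4·1.625 = 7.25 in; A_gv = 7.25 × 0.375 = 2.719 in².
A_nv = (7.25 − 4.5·0.625) × 0.375 = 1.664 in².
A_nt = (0.875 − 0.5·0.625) × 0.375 = 0.2109 in².
0.6 F_u A_nv = 64.9 kips; 0.6 F_y A_gv = 81.56 kips → shear rupture governs the shear term.
R_n = 64.9 + 1.0 × 65 × 0.2109 = 78.61 kips.
Design strength φR_n = 0.75 × 78.61 = 59 kips.

59 kips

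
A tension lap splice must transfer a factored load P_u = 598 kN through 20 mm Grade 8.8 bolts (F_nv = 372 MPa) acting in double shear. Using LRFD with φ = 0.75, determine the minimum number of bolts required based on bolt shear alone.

A_b = π·20²/4 = 314.2 mm².
Per-bolt design strength φR_n = 0.75 × 372 × 314.2 × 2 / 1000 = 175.3 kN.
n ≥ 598 / 175.3 = 3.411 → use 4 bolts.

4 bolts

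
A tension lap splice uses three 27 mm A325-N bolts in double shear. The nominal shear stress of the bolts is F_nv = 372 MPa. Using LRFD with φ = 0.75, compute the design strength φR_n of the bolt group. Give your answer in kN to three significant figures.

A_b = π × 27² / 4 = 572.6 mm².
R_n = F_nv · A_b · n · n_s = 372 × 572.6 × 3 × 2 / 1000 = 1278 kN.
Design strength φR_n = 0.75 × 1278 = 958 kN.

958 kN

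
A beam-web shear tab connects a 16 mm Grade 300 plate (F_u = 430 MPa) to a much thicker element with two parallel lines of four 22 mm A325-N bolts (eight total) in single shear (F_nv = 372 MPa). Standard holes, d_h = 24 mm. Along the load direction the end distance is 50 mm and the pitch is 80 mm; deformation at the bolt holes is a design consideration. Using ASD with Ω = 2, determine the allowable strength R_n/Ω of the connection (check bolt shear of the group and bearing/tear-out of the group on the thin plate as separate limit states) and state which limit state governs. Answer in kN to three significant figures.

Bolt shear: A_b = π·22²/4 = 380.1 mm²; R_n = 372 × 380.1 × 8 × 1 / 1000 = 1131 kN → 1131 / 2 = 566 kN.
Bearing (1.2 l_c t F_u ≤ 2.4 d t F_u): upper limit = 2.4·22·16·430 / 1000 = 363.3 kN.
  Edge l_c = 50 − 24/2 = 38 → r_n = 313.7 kN; interior l_c = 80 − 24 = 56 → r_n = 363.3 kN.
  R_n,bearing = 2·313.7 + 6·363.3 = 2807 kN → 2807 / 2 = 1400 kN.
Bolt shear governs: 566 kN.

566 kN (bolt shear governs)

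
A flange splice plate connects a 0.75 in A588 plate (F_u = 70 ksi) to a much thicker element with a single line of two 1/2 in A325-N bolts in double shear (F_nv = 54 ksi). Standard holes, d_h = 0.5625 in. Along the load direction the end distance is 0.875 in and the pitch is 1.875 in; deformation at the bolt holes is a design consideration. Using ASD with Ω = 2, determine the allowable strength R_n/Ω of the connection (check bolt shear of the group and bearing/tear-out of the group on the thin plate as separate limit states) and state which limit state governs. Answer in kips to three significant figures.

21.2 kips (bolt shear governs)

Bolt shear: A_b = π·0.5²/4 = 0.1963 in²; R_n = 54 × 0.1963 × 2 × 2 = 42.41 kips → 42.41 / 2 = 21.2 kips.
Bearing (1.2 l_c t F_u ≤ 2.4 d t F_u): upper limit = 2.4·0.5·0.75·70 = 63 kips.
  Edge l_c = 0.875 − 0.5625/2 = 0.5938 → r_n = 37.41 kips; interior l_c = 1.875 − 0.5625 = 1.312 → r_n = 63 kips.
  R_n,bearing = 1·37.41 + 1·63 = 100.4 kips → 100.4 / 2 = 50.2 kips.
Bolt shear governs: 21.2 kips.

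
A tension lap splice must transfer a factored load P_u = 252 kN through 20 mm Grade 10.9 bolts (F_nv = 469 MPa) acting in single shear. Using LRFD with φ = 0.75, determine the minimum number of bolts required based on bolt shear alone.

A_b = π·20²/4 = 314.2 mm².
Per-bolt design strength φR_n = 0.75 × 469 × 314.2 × 1 / 1000 = 110.5 kN.
n ≥ 252 / 110.5 = 2.28 → use 3 bolts.

3 bolts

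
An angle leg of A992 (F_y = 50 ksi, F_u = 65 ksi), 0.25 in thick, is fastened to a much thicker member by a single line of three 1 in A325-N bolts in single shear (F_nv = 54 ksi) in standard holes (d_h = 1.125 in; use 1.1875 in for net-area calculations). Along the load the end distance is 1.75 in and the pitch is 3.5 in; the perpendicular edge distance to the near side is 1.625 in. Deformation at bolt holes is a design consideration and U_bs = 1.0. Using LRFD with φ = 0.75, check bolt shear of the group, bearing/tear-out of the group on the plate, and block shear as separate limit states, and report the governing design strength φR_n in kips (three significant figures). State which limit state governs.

54.8 kips (block shear governs)

Bolt shear: A_b = π·1²/4 = 0.7854 in²; R_n = 54 × 0.7854 × 3 × 1 = 127.2 kips → 0.75 × 127.2 = 95.4 kips.
Bearing: edge l_c = 1.188, r_n = 23.16 kips; interior l_c = 2.375, r_n = 39 kips; R_n = 23.16 + 2·39 = 101.2 kips → 75.9 kips.
Block shear: A_gv = 2.188, A_nv = 1.445, A_nt = 0.2578 in²; R_n = min(0.6F_uA_nv, 0.6F_yA_gv) + U_bs·F_u·A_nt = 73.12 kips → 54.8 kips.
Block shear governs: 54.8 kips.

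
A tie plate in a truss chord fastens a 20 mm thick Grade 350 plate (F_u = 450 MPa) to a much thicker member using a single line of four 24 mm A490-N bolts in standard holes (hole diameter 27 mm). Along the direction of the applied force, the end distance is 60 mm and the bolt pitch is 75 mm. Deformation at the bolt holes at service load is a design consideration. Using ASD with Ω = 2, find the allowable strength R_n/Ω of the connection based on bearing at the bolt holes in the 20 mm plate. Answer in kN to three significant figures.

Per bolt r_n = 1.2 l_c t F_u ≤ 2.4 d t F_u; upper limit = 2.4 × 24 × 20 × 450 / 1000 = 518.4 kN.
Edge bolt: l_c = 60 − 27/2 = 46.5 mm → 1.2 × 46.5 × 20 × 450 / 1000 = 502.2 → r_n = 502.2 kN.
Interior bolts: l_c = 75 − 27 = 48 mm → 1.2 × 48 × 20 × 450 / 1000 = 518.4 → r_n = 518.4 kN.
R_n = 1 × 502.2 + 3 × 518.4 = 2057 kN.
Allowable strength R_n/Ω = 2057 / 2 = 1030 kN.

1030 kN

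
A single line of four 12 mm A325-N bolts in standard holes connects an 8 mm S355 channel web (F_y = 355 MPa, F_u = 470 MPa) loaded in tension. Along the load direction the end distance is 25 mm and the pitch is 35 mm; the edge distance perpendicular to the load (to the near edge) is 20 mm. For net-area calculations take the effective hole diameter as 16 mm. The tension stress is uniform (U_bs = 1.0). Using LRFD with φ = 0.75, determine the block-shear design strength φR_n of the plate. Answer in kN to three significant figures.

Shear plane L_v = 25 + 3·35 = 130 mm; A_gv = 130 × 8 = 1040 mm².
A_nv = (130 − 3.5·16) × 8 = 592 mm².
A_nt = (20 − 0.5·16) × 8 = 96 mm².
0.6 F_u A_nv = 166.9 kN; 0.6 F_y A_gv = 221.5 kN → shear rupture governs the shear term.
R_n = 166.9 + 1.0 × 470 × 96 / 1000 = 212.1 kN.
Design strength φR_n = 0.75 × 212.1 = 159 kN.

159 kN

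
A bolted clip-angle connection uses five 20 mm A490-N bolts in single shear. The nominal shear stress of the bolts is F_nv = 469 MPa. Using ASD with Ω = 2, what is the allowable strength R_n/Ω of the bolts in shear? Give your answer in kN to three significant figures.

368 kN

A_b = π × 20² / 4 = 314.2 mm².
R_n = F_nv · A_b · n · n_s = 469 × 314.2 × 5 × 1 / 1000 = 736.7 kN.
Allowable strength R_n/Ω = 736.7 / 2 = 368 kN.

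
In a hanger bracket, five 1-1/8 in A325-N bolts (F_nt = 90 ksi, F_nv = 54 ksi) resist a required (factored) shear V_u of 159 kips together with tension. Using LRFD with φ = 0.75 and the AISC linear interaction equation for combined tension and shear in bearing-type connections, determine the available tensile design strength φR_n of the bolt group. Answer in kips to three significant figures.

A_b = π·1.125²/4 = 0.994 in²; f_rv = 159 / (5 × 0.994) = 31.99 ksi.
F'_nt = 1.3 F_nt − (F_nt / φF_nv) f_rv = 1.3·90 − (90/(0.75·54))·31.99 = 45.91 ksi, capped at F_nt → F'_nt = 45.91 ksi.
R_n = F'_nt · A_b · n = 45.91 × 0.994 × 5 = 228.2 kips.
Design strength φR_n = 0.75 × 228.2 = 171 kips.

171 kips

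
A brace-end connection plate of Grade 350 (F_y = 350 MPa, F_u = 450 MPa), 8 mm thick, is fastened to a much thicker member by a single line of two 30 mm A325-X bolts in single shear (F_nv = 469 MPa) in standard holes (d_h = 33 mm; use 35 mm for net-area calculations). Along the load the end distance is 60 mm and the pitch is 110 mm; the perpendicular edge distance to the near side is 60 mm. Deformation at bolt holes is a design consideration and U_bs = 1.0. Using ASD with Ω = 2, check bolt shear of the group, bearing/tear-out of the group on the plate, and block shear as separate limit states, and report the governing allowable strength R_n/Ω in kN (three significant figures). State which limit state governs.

203 kN (block shear governs)

Bolt shear: A_b = π·30²/4 = 706.9 mm²; R_n = 469 × 706.9 × 2 × 1 / 1000 = 663 kN → 663 / 2 = 332 kN.
Bearing: edge l_c = 43.5, r_n = 187.9 kN; interior l_c = 77, r_n = 259.2 kN; R_n = 187.9 + 1·259.2 = 447.1 kN → 224 kN.
Block shear: A_gv = 1360, A_nv = 940, A_nt = 340 mm²; R_n = min(0.6F_uA_nv, 0.6F_yA_gv) + U_bs·F_u·A_nt = 406.8 kN → 203 kN.
Block shear governs: 203 kN.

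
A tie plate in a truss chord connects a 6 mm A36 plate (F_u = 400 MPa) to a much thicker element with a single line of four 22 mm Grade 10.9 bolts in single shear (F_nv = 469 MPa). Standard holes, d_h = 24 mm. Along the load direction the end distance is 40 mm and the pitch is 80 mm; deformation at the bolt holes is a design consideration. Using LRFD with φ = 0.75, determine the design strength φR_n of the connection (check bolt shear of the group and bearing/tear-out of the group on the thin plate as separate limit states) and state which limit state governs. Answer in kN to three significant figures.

346 kN (bearing governs)

Bolt shear: A_b = π·22²/4 = 380.1 mm²; R_n = 469 × 380.1 × 4 × 1 / 1000 = 713.1 kN → 0.75 × 713.1 = 535 kN.
Bearing (1.2 l_c t F_u ≤ 2.4 d t F_u): upper limit = 2.4·22·6·400 / 1000 = 126.7 kN.
  Edge l_c = 40 − 24/2 = 28 → r_n = 80.64 kN; interior l_c = 80 − 24 = 56 → r_n = 126.7 kN.
  R_n,bearing = 1·80.64 + 3·126.7 = 460.8 kN → 0.75 × 460.8 = 346 kN.
Bearing governs: 346 kN.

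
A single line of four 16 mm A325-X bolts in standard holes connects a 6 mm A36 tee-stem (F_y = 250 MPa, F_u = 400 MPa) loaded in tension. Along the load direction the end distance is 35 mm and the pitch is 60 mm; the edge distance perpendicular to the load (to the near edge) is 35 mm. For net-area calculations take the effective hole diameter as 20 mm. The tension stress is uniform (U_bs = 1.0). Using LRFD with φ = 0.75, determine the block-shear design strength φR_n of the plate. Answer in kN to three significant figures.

190 kN

Shear plane L_v = 35 + 3·60 = 215 mm; A_gv = 215 × 6 = 1290 mm².
A_nv = (215 − 3.5·20) × 6 = 870 mm².
A_nt = (35 − 0.5·20) × 6 = 150 mm².
0.6 F_u A_nv = 208.8 kN; 0.6 F_y A_gv = 193.5 kN → shear yielding governs the shear term.
R_n = 193.5 + 1.0 × 400 × 150 / 1000 = 253.5 kN.
Design strength φR_n = 0.75 × 253.5 = 190 kN.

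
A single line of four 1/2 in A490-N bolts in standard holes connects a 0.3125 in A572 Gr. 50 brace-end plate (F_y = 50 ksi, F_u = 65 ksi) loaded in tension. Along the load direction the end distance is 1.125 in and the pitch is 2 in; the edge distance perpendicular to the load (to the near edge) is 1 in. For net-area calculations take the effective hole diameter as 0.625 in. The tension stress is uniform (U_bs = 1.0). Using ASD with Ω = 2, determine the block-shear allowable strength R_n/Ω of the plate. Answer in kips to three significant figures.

Shear plane L_v = 1.125 + 3·2 = 7.125 in; A_gv = 7.125 × 0.3125 = 2.227 in².
A_nv = (7.125 − 3.5·0.625) × 0.3125 = 1.543 in².
A_nt = (1 − 0.5·0.625) × 0.3125 = 0.2148 in².
0.6 F_u A_nv = 60.18 kips; 0.6 F_y A_gv = 66.8 kips → shear rupture governs the shear term.
R_n = 60.18 + 1.0 × 65 × 0.2148 = 74.14 kips.
Allowable strength R_n/Ω = 74.14 / 2 = 37.1 kips.

37.1 kips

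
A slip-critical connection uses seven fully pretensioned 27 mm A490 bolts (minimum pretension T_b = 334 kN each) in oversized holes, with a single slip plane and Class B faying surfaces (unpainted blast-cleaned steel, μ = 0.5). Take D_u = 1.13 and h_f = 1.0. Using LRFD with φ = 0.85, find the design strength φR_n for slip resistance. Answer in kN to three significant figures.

R_n = μ · D_u · h_f · T_b · n_s · n_b = 0.5 × 1.13 × 1.0 × 334 × 1 × 7 = 1321 kN.
Design strength φR_n = 0.85 × 1321 = 1120 kN.

1120 kN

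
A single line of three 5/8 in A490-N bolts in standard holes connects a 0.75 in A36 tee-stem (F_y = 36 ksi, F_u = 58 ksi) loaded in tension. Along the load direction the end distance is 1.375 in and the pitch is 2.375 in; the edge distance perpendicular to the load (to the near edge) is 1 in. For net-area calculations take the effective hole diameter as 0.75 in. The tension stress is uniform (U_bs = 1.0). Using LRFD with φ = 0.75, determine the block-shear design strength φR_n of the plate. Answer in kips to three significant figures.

Shear plane L_v = 1.375 + 2·2.375 = 6.125 in; A_gv = 6.125 × 0.75 = 4.594 in².
A_nv = (6.125 − 2.5·0.75) × 0.75 = 3.188 in².
A_nt = (1 − 0.5·0.75) × 0.75 = 0.4688 in².
0.6 F_u A_nv = 110.9 kips; 0.6 F_y A_gv = 99.22 kips → shear yielding governs the shear term.
R_n = 99.22 + 1.0 × 58 × 0.4688 = 126.4 kips.
Design strength φR_n = 0.75 × 126.4 = 94.8 kips.

94.8 kips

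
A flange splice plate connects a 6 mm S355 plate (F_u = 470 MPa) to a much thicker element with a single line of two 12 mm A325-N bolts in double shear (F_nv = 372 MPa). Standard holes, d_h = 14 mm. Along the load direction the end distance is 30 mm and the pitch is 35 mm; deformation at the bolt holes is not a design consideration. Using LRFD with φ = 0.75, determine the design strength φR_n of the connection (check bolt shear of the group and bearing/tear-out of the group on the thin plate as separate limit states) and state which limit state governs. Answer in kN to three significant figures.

126 kN (bolt shear governs)

Bolt shear: A_b = π·12²/4 = 113.1 mm²; R_n = 372 × 113.1 × 2 × 2 / 1000 = 168.3 kN → 0.75 × 168.3 = 126 kN.
Bearing (1.5 l_c t F_u ≤ 3.0 d t F_u): upper limit = 3.0·12·6·470 / 1000 = 101.5 kN.
  Edge l_c = 30 − 14/2 = 23 → r_n = 97.29 kN; interior l_c = 35 − 14 = 21 → r_n = 88.83 kN.
  R_n,bearing = 1·97.29 + 1·88.83 = 186.1 kN → 0.75 × 186.1 = 140 kN.
Bolt shear governs: 126 kN.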